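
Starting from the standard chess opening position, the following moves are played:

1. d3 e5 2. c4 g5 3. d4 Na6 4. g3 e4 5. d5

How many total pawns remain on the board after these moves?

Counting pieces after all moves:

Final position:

  a b c d e f g h
  ─────────────────
8│♜ · ♝ ♛ ♚ ♝ ♞ ♜│8
7│♟ ♟ ♟ ♟ · ♟ · ♟│7
6│♞ · · · · · · ·│6
5│· · · ♙ · · ♟ ·│5
4│· · ♙ · ♟ · · ·│4
3│· · · · · · ♙ ·│3
2│♙ ♙ · · ♙ ♙ · ♙│2
1│♖ ♘ ♗ ♕ ♔ ♗ ♘ ♖│1
  ─────────────────
  a b c d e f g h


16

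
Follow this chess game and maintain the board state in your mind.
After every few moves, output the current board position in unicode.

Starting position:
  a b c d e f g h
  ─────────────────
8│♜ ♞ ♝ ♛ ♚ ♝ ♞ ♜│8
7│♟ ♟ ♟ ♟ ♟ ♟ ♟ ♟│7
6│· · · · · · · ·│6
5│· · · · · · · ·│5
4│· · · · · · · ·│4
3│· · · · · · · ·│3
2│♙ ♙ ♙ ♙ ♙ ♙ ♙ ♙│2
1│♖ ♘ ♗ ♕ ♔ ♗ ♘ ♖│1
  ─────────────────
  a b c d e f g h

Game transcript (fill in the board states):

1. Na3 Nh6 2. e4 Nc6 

  a b c d e f g h
  ─────────────────
8│♜ · ♝ ♛ ♚ ♝ · ♜│8
7│♟ ♟ ♟ ♟ ♟ ♟ ♟ ♟│7
6│· · ♞ · · · · ♞│6
5│· · · · · · · ·│5
4│· · · · ♙ · · ·│4
3│♘ · · · · · · ·│3
2│♙ ♙ ♙ ♙ · ♙ ♙ ♙│2
1│♖ · ♗ ♕ ♔ ♗ ♘ ♖│1
  ─────────────────
  a b c d e f g h

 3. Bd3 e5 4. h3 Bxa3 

  a b c d e f g h
  ─────────────────
8│♜ · ♝ ♛ ♚ · · ♜│8
7│♟ ♟ ♟ ♟ · ♟ ♟ ♟│7
6│· · ♞ · · · · ♞│6
5│· · · · ♟ · · ·│5
4│· · · · ♙ · · ·│4
3│♝ · · ♗ · · · ♙│3
2│♙ ♙ ♙ ♙ · ♙ ♙ ·│2
1│♖ · ♗ ♕ ♔ · ♘ ♖│1
  ─────────────────
  a b c d e f g h

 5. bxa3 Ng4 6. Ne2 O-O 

  a b c d e f g h
  ─────────────────
8│♜ · ♝ ♛ · ♜ ♚ ·│8
7│♟ ♟ ♟ ♟ · ♟ ♟ ♟│7
6│· · ♞ · · · · ·│6
5│· · · · ♟ · · ·│5
4│· · · · ♙ · ♞ ·│4
3│♙ · · ♗ · · · ♙│3
2│♙ · ♙ ♙ ♘ ♙ ♙ ·│2
1│♖ · ♗ ♕ ♔ · · ♖│1
  ─────────────────
  a b c d e f g h

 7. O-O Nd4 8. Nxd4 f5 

  a b c d e f g h
  ─────────────────
8│♜ · ♝ ♛ · ♜ ♚ ·│8
7│♟ ♟ ♟ ♟ · · ♟ ♟│7
6│· · · · · · · ·│6
5│· · · · ♟ ♟ · ·│5
4│· · · ♘ ♙ · ♞ ·│4
3│♙ · · ♗ · · · ♙│3
2│♙ · ♙ ♙ · ♙ ♙ ·│2
1│♖ · ♗ ♕ · ♖ ♔ ·│1
  ─────────────────
  a b c d e f g h



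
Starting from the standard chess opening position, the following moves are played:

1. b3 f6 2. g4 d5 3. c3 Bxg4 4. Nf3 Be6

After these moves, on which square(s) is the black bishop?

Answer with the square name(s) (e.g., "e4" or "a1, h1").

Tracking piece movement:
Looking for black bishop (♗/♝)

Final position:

  a b c d e f g h
  ─────────────────
8│♜ ♞ · ♛ ♚ ♝ ♞ ♜│8
7│♟ ♟ ♟ · ♟ · ♟ ♟│7
6│· · · · ♝ ♟ · ·│6
5│· · · ♟ · · · ·│5
4│· · · · · · · ·│4
3│· ♙ ♙ · · ♘ · ·│3
2│♙ · · ♙ ♙ ♙ · ♙│2
1│♖ ♘ ♗ ♕ ♔ ♗ · ♖│1
  ─────────────────
  a b c d e f g h


e6, f8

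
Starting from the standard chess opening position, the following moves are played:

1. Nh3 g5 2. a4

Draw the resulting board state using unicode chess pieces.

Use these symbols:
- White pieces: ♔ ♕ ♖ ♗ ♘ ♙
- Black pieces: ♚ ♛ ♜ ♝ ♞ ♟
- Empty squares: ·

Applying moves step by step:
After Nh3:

♜ ♞ ♝ ♛ ♚ ♝ ♞ ♜
♟ ♟ ♟ ♟ ♟ ♟ ♟ ♟
· · · · · · · ·
· · · · · · · ·
· · · · · · · ·
· · · · · · · ♘
♙ ♙ ♙ ♙ ♙ ♙ ♙ ♙
♖ ♘ ♗ ♕ ♔ ♗ · ♖


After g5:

♜ ♞ ♝ ♛ ♚ ♝ ♞ ♜
♟ ♟ ♟ ♟ ♟ ♟ · ♟
· · · · · · · ·
· · · · · · ♟ ·
· · · · · · · ·
· · · · · · · ♘
♙ ♙ ♙ ♙ ♙ ♙ ♙ ♙
♖ ♘ ♗ ♕ ♔ ♗ · ♖


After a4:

♜ ♞ ♝ ♛ ♚ ♝ ♞ ♜
♟ ♟ ♟ ♟ ♟ ♟ · ♟
· · · · · · · ·
· · · · · · ♟ ·
♙ · · · · · · ·
· · · · · · · ♘
· ♙ ♙ ♙ ♙ ♙ ♙ ♙
♖ ♘ ♗ ♕ ♔ ♗ · ♖



  a b c d e f g h
  ─────────────────
8│♜ ♞ ♝ ♛ ♚ ♝ ♞ ♜│8
7│♟ ♟ ♟ ♟ ♟ ♟ · ♟│7
6│· · · · · · · ·│6
5│· · · · · · ♟ ·│5
4│♙ · · · · · · ·│4
3│· · · · · · · ♘│3
2│· ♙ ♙ ♙ ♙ ♙ ♙ ♙│2
1│♖ ♘ ♗ ♕ ♔ ♗ · ♖│1
  ─────────────────
  a b c d e f g h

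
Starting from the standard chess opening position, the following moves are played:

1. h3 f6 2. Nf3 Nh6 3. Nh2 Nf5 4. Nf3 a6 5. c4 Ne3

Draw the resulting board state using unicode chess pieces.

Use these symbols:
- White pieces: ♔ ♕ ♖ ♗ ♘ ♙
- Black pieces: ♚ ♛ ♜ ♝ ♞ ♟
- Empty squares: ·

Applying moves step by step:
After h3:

♜ ♞ ♝ ♛ ♚ ♝ ♞ ♜
♟ ♟ ♟ ♟ ♟ ♟ ♟ ♟
· · · · · · · ·
· · · · · · · ·
· · · · · · · ·
· · · · · · · ♙
♙ ♙ ♙ ♙ ♙ ♙ ♙ ·
♖ ♘ ♗ ♕ ♔ ♗ ♘ ♖


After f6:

♜ ♞ ♝ ♛ ♚ ♝ ♞ ♜
♟ ♟ ♟ ♟ ♟ · ♟ ♟
· · · · · ♟ · ·
· · · · · · · ·
· · · · · · · ·
· · · · · · · ♙
♙ ♙ ♙ ♙ ♙ ♙ ♙ ·
♖ ♘ ♗ ♕ ♔ ♗ ♘ ♖


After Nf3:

♜ ♞ ♝ ♛ ♚ ♝ ♞ ♜
♟ ♟ ♟ ♟ ♟ · ♟ ♟
· · · · · ♟ · ·
· · · · · · · ·
· · · · · · · ·
· · · · · ♘ · ♙
♙ ♙ ♙ ♙ ♙ ♙ ♙ ·
♖ ♘ ♗ ♕ ♔ ♗ · ♖


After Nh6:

♜ ♞ ♝ ♛ ♚ ♝ · ♜
♟ ♟ ♟ ♟ ♟ · ♟ ♟
· · · · · ♟ · ♞
· · · · · · · ·
· · · · · · · ·
· · · · · ♘ · ♙
♙ ♙ ♙ ♙ ♙ ♙ ♙ ·
♖ ♘ ♗ ♕ ♔ ♗ · ♖


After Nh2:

♜ ♞ ♝ ♛ ♚ ♝ · ♜
♟ ♟ ♟ ♟ ♟ · ♟ ♟
· · · · · ♟ · ♞
· · · · · · · ·
· · · · · · · ·
· · · · · · · ♙
♙ ♙ ♙ ♙ ♙ ♙ ♙ ♘
♖ ♘ ♗ ♕ ♔ ♗ · ♖


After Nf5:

♜ ♞ ♝ ♛ ♚ ♝ · ♜
♟ ♟ ♟ ♟ ♟ · ♟ ♟
· · · · · ♟ · ·
· · · · · ♞ · ·
· · · · · · · ·
· · · · · · · ♙
♙ ♙ ♙ ♙ ♙ ♙ ♙ ♘
♖ ♘ ♗ ♕ ♔ ♗ · ♖


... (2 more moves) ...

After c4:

♜ ♞ ♝ ♛ ♚ ♝ · ♜
· ♟ ♟ ♟ ♟ · ♟ ♟
♟ · · · · ♟ · ·
· · · · · ♞ · ·
· · ♙ · · · · ·
· · · · · ♘ · ♙
♙ ♙ · ♙ ♙ ♙ ♙ ·
♖ ♘ ♗ ♕ ♔ ♗ · ♖


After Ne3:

♜ ♞ ♝ ♛ ♚ ♝ · ♜
· ♟ ♟ ♟ ♟ · ♟ ♟
♟ · · · · ♟ · ·
· · · · · · · ·
· · ♙ · · · · ·
· · · · ♞ ♘ · ♙
♙ ♙ · ♙ ♙ ♙ ♙ ·
♖ ♘ ♗ ♕ ♔ ♗ · ♖



  a b c d e f g h
  ─────────────────
8│♜ ♞ ♝ ♛ ♚ ♝ · ♜│8
7│· ♟ ♟ ♟ ♟ · ♟ ♟│7
6│♟ · · · · ♟ · ·│6
5│· · · · · · · ·│5
4│· · ♙ · · · · ·│4
3│· · · · ♞ ♘ · ♙│3
2│♙ ♙ · ♙ ♙ ♙ ♙ ·│2
1│♖ ♘ ♗ ♕ ♔ ♗ · ♖│1
  ─────────────────
  a b c d e f g h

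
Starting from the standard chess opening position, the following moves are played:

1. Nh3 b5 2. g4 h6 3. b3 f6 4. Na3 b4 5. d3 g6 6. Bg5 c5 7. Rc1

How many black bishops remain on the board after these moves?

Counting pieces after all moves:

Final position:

  a b c d e f g h
  ─────────────────
8│♜ ♞ ♝ ♛ ♚ ♝ ♞ ♜│8
7│♟ · · ♟ ♟ · · ·│7
6│· · · · · ♟ ♟ ♟│6
5│· · ♟ · · · ♗ ·│5
4│· ♟ · · · · ♙ ·│4
3│♘ ♙ · ♙ · · · ♘│3
2│♙ · ♙ · ♙ ♙ · ♙│2
1│· · ♖ ♕ ♔ ♗ · ♖│1
  ─────────────────
  a b c d e f g h


2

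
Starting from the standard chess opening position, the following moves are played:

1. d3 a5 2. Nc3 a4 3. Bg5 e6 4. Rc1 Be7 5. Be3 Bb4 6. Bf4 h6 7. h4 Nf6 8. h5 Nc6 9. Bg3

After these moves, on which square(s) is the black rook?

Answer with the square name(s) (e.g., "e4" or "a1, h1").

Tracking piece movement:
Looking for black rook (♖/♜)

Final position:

  a b c d e f g h
  ─────────────────
8│♜ · ♝ ♛ ♚ · · ♜│8
7│· ♟ ♟ ♟ · ♟ ♟ ·│7
6│· · ♞ · ♟ ♞ · ♟│6
5│· · · · · · · ♙│5
4│♟ ♝ · · · · · ·│4
3│· · ♘ ♙ · · ♗ ·│3
2│♙ ♙ ♙ · ♙ ♙ ♙ ·│2
1│· · ♖ ♕ ♔ ♗ ♘ ♖│1
  ─────────────────
  a b c d e f g h


a8, h8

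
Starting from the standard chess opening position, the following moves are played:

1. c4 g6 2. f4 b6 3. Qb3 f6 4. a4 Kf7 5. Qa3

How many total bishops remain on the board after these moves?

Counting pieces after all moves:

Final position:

  a b c d e f g h
  ─────────────────
8│♜ ♞ ♝ ♛ · ♝ ♞ ♜│8
7│♟ · ♟ ♟ ♟ ♚ · ♟│7
6│· ♟ · · · ♟ ♟ ·│6
5│· · · · · · · ·│5
4│♙ · ♙ · · ♙ · ·│4
3│♕ · · · · · · ·│3
2│· ♙ · ♙ ♙ · ♙ ♙│2
1│♖ ♘ ♗ · ♔ ♗ ♘ ♖│1
  ─────────────────
  a b c d e f g h


4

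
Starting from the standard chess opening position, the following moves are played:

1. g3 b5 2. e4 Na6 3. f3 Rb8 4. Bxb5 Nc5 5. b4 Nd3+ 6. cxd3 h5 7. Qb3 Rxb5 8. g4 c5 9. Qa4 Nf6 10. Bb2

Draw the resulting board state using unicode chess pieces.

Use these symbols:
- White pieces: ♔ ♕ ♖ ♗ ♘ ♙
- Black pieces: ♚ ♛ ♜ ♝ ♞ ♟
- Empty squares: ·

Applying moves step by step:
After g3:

♜ ♞ ♝ ♛ ♚ ♝ ♞ ♜
♟ ♟ ♟ ♟ ♟ ♟ ♟ ♟
· · · · · · · ·
· · · · · · · ·
· · · · · · · ·
· · · · · · ♙ ·
♙ ♙ ♙ ♙ ♙ ♙ · ♙
♖ ♘ ♗ ♕ ♔ ♗ ♘ ♖


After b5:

♜ ♞ ♝ ♛ ♚ ♝ ♞ ♜
♟ · ♟ ♟ ♟ ♟ ♟ ♟
· · · · · · · ·
· ♟ · · · · · ·
· · · · · · · ·
· · · · · · ♙ ·
♙ ♙ ♙ ♙ ♙ ♙ · ♙
♖ ♘ ♗ ♕ ♔ ♗ ♘ ♖


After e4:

♜ ♞ ♝ ♛ ♚ ♝ ♞ ♜
♟ · ♟ ♟ ♟ ♟ ♟ ♟
· · · · · · · ·
· ♟ · · · · · ·
· · · · ♙ · · ·
· · · · · · ♙ ·
♙ ♙ ♙ ♙ · ♙ · ♙
♖ ♘ ♗ ♕ ♔ ♗ ♘ ♖


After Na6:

♜ · ♝ ♛ ♚ ♝ ♞ ♜
♟ · ♟ ♟ ♟ ♟ ♟ ♟
♞ · · · · · · ·
· ♟ · · · · · ·
· · · · ♙ · · ·
· · · · · · ♙ ·
♙ ♙ ♙ ♙ · ♙ · ♙
♖ ♘ ♗ ♕ ♔ ♗ ♘ ♖


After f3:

♜ · ♝ ♛ ♚ ♝ ♞ ♜
♟ · ♟ ♟ ♟ ♟ ♟ ♟
♞ · · · · · · ·
· ♟ · · · · · ·
· · · · ♙ · · ·
· · · · · ♙ ♙ ·
♙ ♙ ♙ ♙ · · · ♙
♖ ♘ ♗ ♕ ♔ ♗ ♘ ♖


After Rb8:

· ♜ ♝ ♛ ♚ ♝ ♞ ♜
♟ · ♟ ♟ ♟ ♟ ♟ ♟
♞ · · · · · · ·
· ♟ · · · · · ·
· · · · ♙ · · ·
· · · · · ♙ ♙ ·
♙ ♙ ♙ ♙ · · · ♙
♖ ♘ ♗ ♕ ♔ ♗ ♘ ♖


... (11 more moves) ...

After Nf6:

· · ♝ ♛ ♚ ♝ · ♜
♟ · · ♟ ♟ ♟ ♟ ·
· · · · · ♞ · ·
· ♜ ♟ · · · · ♟
♕ ♙ · · ♙ · ♙ ·
· · · ♙ · ♙ · ·
♙ · · ♙ · · · ♙
♖ ♘ ♗ · ♔ · ♘ ♖


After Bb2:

· · ♝ ♛ ♚ ♝ · ♜
♟ · · ♟ ♟ ♟ ♟ ·
· · · · · ♞ · ·
· ♜ ♟ · · · · ♟
♕ ♙ · · ♙ · ♙ ·
· · · ♙ · ♙ · ·
♙ ♗ · ♙ · · · ♙
♖ ♘ · · ♔ · ♘ ♖



  a b c d e f g h
  ─────────────────
8│· · ♝ ♛ ♚ ♝ · ♜│8
7│♟ · · ♟ ♟ ♟ ♟ ·│7
6│· · · · · ♞ · ·│6
5│· ♜ ♟ · · · · ♟│5
4│♕ ♙ · · ♙ · ♙ ·│4
3│· · · ♙ · ♙ · ·│3
2│♙ ♗ · ♙ · · · ♙│2
1│♖ ♘ · · ♔ · ♘ ♖│1
  ─────────────────
  a b c d e f g h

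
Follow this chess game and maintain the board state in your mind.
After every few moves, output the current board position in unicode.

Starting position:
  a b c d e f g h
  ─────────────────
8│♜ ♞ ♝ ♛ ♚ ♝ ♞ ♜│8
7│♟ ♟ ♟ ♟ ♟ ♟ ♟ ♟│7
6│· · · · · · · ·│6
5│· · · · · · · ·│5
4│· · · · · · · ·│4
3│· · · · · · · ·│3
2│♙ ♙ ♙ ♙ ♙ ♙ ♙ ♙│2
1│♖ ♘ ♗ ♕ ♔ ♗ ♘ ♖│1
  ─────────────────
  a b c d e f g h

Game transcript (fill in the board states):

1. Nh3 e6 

  a b c d e f g h
  ─────────────────
8│♜ ♞ ♝ ♛ ♚ ♝ ♞ ♜│8
7│♟ ♟ ♟ ♟ · ♟ ♟ ♟│7
6│· · · · ♟ · · ·│6
5│· · · · · · · ·│5
4│· · · · · · · ·│4
3│· · · · · · · ♘│3
2│♙ ♙ ♙ ♙ ♙ ♙ ♙ ♙│2
1│♖ ♘ ♗ ♕ ♔ ♗ · ♖│1
  ─────────────────
  a b c d e f g h

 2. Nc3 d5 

  a b c d e f g h
  ─────────────────
8│♜ ♞ ♝ ♛ ♚ ♝ ♞ ♜│8
7│♟ ♟ ♟ · · ♟ ♟ ♟│7
6│· · · · ♟ · · ·│6
5│· · · ♟ · · · ·│5
4│· · · · · · · ·│4
3│· · ♘ · · · · ♘│3
2│♙ ♙ ♙ ♙ ♙ ♙ ♙ ♙│2
1│♖ · ♗ ♕ ♔ ♗ · ♖│1
  ─────────────────
  a b c d e f g h

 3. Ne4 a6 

  a b c d e f g h
  ─────────────────
8│♜ ♞ ♝ ♛ ♚ ♝ ♞ ♜│8
7│· ♟ ♟ · · ♟ ♟ ♟│7
6│♟ · · · ♟ · · ·│6
5│· · · ♟ · · · ·│5
4│· · · · ♘ · · ·│4
3│· · · · · · · ♘│3
2│♙ ♙ ♙ ♙ ♙ ♙ ♙ ♙│2
1│♖ · ♗ ♕ ♔ ♗ · ♖│1
  ─────────────────
  a b c d e f g h



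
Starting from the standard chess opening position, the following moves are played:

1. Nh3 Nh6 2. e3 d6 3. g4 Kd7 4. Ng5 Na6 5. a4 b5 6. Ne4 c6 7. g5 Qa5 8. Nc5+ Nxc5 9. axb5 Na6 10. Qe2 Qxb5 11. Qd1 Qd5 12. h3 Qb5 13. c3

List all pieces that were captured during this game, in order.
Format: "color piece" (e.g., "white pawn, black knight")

Tracking captures:
  Nxc5: captured white knight
  axb5: captured black pawn
  Qxb5: captured white pawn

white knight, black pawn, white pawn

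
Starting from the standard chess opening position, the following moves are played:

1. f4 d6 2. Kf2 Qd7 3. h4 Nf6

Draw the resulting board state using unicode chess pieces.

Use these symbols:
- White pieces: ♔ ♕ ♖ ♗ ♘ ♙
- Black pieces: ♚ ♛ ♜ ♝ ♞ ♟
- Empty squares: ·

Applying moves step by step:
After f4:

♜ ♞ ♝ ♛ ♚ ♝ ♞ ♜
♟ ♟ ♟ ♟ ♟ ♟ ♟ ♟
· · · · · · · ·
· · · · · · · ·
· · · · · ♙ · ·
· · · · · · · ·
♙ ♙ ♙ ♙ ♙ · ♙ ♙
♖ ♘ ♗ ♕ ♔ ♗ ♘ ♖


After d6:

♜ ♞ ♝ ♛ ♚ ♝ ♞ ♜
♟ ♟ ♟ · ♟ ♟ ♟ ♟
· · · ♟ · · · ·
· · · · · · · ·
· · · · · ♙ · ·
· · · · · · · ·
♙ ♙ ♙ ♙ ♙ · ♙ ♙
♖ ♘ ♗ ♕ ♔ ♗ ♘ ♖


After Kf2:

♜ ♞ ♝ ♛ ♚ ♝ ♞ ♜
♟ ♟ ♟ · ♟ ♟ ♟ ♟
· · · ♟ · · · ·
· · · · · · · ·
· · · · · ♙ · ·
· · · · · · · ·
♙ ♙ ♙ ♙ ♙ ♔ ♙ ♙
♖ ♘ ♗ ♕ · ♗ ♘ ♖


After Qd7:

♜ ♞ ♝ · ♚ ♝ ♞ ♜
♟ ♟ ♟ ♛ ♟ ♟ ♟ ♟
· · · ♟ · · · ·
· · · · · · · ·
· · · · · ♙ · ·
· · · · · · · ·
♙ ♙ ♙ ♙ ♙ ♔ ♙ ♙
♖ ♘ ♗ ♕ · ♗ ♘ ♖


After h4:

♜ ♞ ♝ · ♚ ♝ ♞ ♜
♟ ♟ ♟ ♛ ♟ ♟ ♟ ♟
· · · ♟ · · · ·
· · · · · · · ·
· · · · · ♙ · ♙
· · · · · · · ·
♙ ♙ ♙ ♙ ♙ ♔ ♙ ·
♖ ♘ ♗ ♕ · ♗ ♘ ♖


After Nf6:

♜ ♞ ♝ · ♚ ♝ · ♜
♟ ♟ ♟ ♛ ♟ ♟ ♟ ♟
· · · ♟ · ♞ · ·
· · · · · · · ·
· · · · · ♙ · ♙
· · · · · · · ·
♙ ♙ ♙ ♙ ♙ ♔ ♙ ·
♖ ♘ ♗ ♕ · ♗ ♘ ♖



  a b c d e f g h
  ─────────────────
8│♜ ♞ ♝ · ♚ ♝ · ♜│8
7│♟ ♟ ♟ ♛ ♟ ♟ ♟ ♟│7
6│· · · ♟ · ♞ · ·│6
5│· · · · · · · ·│5
4│· · · · · ♙ · ♙│4
3│· · · · · · · ·│3
2│♙ ♙ ♙ ♙ ♙ ♔ ♙ ·│2
1│♖ ♘ ♗ ♕ · ♗ ♘ ♖│1
  ─────────────────
  a b c d e f g h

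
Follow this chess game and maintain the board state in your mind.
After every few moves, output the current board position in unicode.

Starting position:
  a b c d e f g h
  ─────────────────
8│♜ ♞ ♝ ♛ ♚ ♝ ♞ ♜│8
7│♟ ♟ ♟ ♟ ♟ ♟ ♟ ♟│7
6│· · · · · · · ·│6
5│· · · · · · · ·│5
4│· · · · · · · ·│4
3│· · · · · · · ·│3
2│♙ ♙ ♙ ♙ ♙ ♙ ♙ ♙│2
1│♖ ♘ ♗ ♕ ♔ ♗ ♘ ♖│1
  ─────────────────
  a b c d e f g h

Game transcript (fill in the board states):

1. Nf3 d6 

  a b c d e f g h
  ─────────────────
8│♜ ♞ ♝ ♛ ♚ ♝ ♞ ♜│8
7│♟ ♟ ♟ · ♟ ♟ ♟ ♟│7
6│· · · ♟ · · · ·│6
5│· · · · · · · ·│5
4│· · · · · · · ·│4
3│· · · · · ♘ · ·│3
2│♙ ♙ ♙ ♙ ♙ ♙ ♙ ♙│2
1│♖ ♘ ♗ ♕ ♔ ♗ · ♖│1
  ─────────────────
  a b c d e f g h

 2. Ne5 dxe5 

  a b c d e f g h
  ─────────────────
8│♜ ♞ ♝ ♛ ♚ ♝ ♞ ♜│8
7│♟ ♟ ♟ · ♟ ♟ ♟ ♟│7
6│· · · · · · · ·│6
5│· · · · ♟ · · ·│5
4│· · · · · · · ·│4
3│· · · · · · · ·│3
2│♙ ♙ ♙ ♙ ♙ ♙ ♙ ♙│2
1│♖ ♘ ♗ ♕ ♔ ♗ · ♖│1
  ─────────────────
  a b c d e f g h

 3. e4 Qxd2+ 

  a b c d e f g h
  ─────────────────
8│♜ ♞ ♝ · ♚ ♝ ♞ ♜│8
7│♟ ♟ ♟ · ♟ ♟ ♟ ♟│7
6│· · · · · · · ·│6
5│· · · · ♟ · · ·│5
4│· · · · ♙ · · ·│4
3│· · · · · · · ·│3
2│♙ ♙ ♙ ♛ · ♙ ♙ ♙│2
1│♖ ♘ ♗ ♕ ♔ ♗ · ♖│1
  ─────────────────
  a b c d e f g h

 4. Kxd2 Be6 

  a b c d e f g h
  ─────────────────
8│♜ ♞ · · ♚ ♝ ♞ ♜│8
7│♟ ♟ ♟ · ♟ ♟ ♟ ♟│7
6│· · · · ♝ · · ·│6
5│· · · · ♟ · · ·│5
4│· · · · ♙ · · ·│4
3│· · · · · · · ·│3
2│♙ ♙ ♙ ♔ · ♙ ♙ ♙│2
1│♖ ♘ ♗ ♕ · ♗ · ♖│1
  ─────────────────
  a b c d e f g h



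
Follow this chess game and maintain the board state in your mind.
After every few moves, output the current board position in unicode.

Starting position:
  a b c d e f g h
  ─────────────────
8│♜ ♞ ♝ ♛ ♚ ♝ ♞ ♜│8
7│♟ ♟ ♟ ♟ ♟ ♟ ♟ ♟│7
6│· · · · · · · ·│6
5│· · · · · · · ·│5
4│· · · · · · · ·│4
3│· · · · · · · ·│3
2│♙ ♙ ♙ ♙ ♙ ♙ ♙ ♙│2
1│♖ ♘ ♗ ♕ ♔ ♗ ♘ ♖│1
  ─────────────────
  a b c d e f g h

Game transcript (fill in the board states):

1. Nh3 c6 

  a b c d e f g h
  ─────────────────
8│♜ ♞ ♝ ♛ ♚ ♝ ♞ ♜│8
7│♟ ♟ · ♟ ♟ ♟ ♟ ♟│7
6│· · ♟ · · · · ·│6
5│· · · · · · · ·│5
4│· · · · · · · ·│4
3│· · · · · · · ♘│3
2│♙ ♙ ♙ ♙ ♙ ♙ ♙ ♙│2
1│♖ ♘ ♗ ♕ ♔ ♗ · ♖│1
  ─────────────────
  a b c d e f g h

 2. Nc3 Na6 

  a b c d e f g h
  ─────────────────
8│♜ · ♝ ♛ ♚ ♝ ♞ ♜│8
7│♟ ♟ · ♟ ♟ ♟ ♟ ♟│7
6│♞ · ♟ · · · · ·│6
5│· · · · · · · ·│5
4│· · · · · · · ·│4
3│· · ♘ · · · · ♘│3
2│♙ ♙ ♙ ♙ ♙ ♙ ♙ ♙│2
1│♖ · ♗ ♕ ♔ ♗ · ♖│1
  ─────────────────
  a b c d e f g h

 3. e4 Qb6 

  a b c d e f g h
  ─────────────────
8│♜ · ♝ · ♚ ♝ ♞ ♜│8
7│♟ ♟ · ♟ ♟ ♟ ♟ ♟│7
6│♞ ♛ ♟ · · · · ·│6
5│· · · · · · · ·│5
4│· · · · ♙ · · ·│4
3│· · ♘ · · · · ♘│3
2│♙ ♙ ♙ ♙ · ♙ ♙ ♙│2
1│♖ · ♗ ♕ ♔ ♗ · ♖│1
  ─────────────────
  a b c d e f g h

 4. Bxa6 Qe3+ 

  a b c d e f g h
  ─────────────────
8│♜ · ♝ · ♚ ♝ ♞ ♜│8
7│♟ ♟ · ♟ ♟ ♟ ♟ ♟│7
6│♗ · ♟ · · · · ·│6
5│· · · · · · · ·│5
4│· · · · ♙ · · ·│4
3│· · ♘ · ♛ · · ♘│3
2│♙ ♙ ♙ ♙ · ♙ ♙ ♙│2
1│♖ · ♗ ♕ ♔ · · ♖│1
  ─────────────────
  a b c d e f g h

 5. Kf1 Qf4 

  a b c d e f g h
  ─────────────────
8│♜ · ♝ · ♚ ♝ ♞ ♜│8
7│♟ ♟ · ♟ ♟ ♟ ♟ ♟│7
6│♗ · ♟ · · · · ·│6
5│· · · · · · · ·│5
4│· · · · ♙ ♛ · ·│4
3│· · ♘ · · · · ♘│3
2│♙ ♙ ♙ ♙ · ♙ ♙ ♙│2
1│♖ · ♗ ♕ · ♔ · ♖│1
  ─────────────────
  a b c d e f g h



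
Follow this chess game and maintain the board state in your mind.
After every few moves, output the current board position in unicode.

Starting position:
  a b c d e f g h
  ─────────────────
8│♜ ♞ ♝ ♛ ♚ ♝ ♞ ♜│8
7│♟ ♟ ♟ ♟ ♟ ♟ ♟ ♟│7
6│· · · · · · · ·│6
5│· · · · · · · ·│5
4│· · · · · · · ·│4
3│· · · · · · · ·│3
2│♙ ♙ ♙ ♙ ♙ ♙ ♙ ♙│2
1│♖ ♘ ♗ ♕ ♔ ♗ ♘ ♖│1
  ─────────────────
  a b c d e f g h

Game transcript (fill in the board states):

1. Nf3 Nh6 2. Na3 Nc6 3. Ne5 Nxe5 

  a b c d e f g h
  ─────────────────
8│♜ · ♝ ♛ ♚ ♝ · ♜│8
7│♟ ♟ ♟ ♟ ♟ ♟ ♟ ♟│7
6│· · · · · · · ♞│6
5│· · · · ♞ · · ·│5
4│· · · · · · · ·│4
3│♘ · · · · · · ·│3
2│♙ ♙ ♙ ♙ ♙ ♙ ♙ ♙│2
1│♖ · ♗ ♕ ♔ ♗ · ♖│1
  ─────────────────
  a b c d e f g h

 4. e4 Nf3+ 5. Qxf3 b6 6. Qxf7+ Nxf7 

  a b c d e f g h
  ─────────────────
8│♜ · ♝ ♛ ♚ ♝ · ♜│8
7│♟ · ♟ ♟ ♟ ♞ ♟ ♟│7
6│· ♟ · · · · · ·│6
5│· · · · · · · ·│5
4│· · · · ♙ · · ·│4
3│♘ · · · · · · ·│3
2│♙ ♙ ♙ ♙ · ♙ ♙ ♙│2
1│♖ · ♗ · ♔ ♗ · ♖│1
  ─────────────────
  a b c d e f g h

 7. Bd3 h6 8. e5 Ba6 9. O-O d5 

  a b c d e f g h
  ─────────────────
8│♜ · · ♛ ♚ ♝ · ♜│8
7│♟ · ♟ · ♟ ♞ ♟ ·│7
6│♝ ♟ · · · · · ♟│6
5│· · · ♟ ♙ · · ·│5
4│· · · · · · · ·│4
3│♘ · · ♗ · · · ·│3
2│♙ ♙ ♙ ♙ · ♙ ♙ ♙│2
1│♖ · ♗ · · ♖ ♔ ·│1
  ─────────────────
  a b c d e f g h

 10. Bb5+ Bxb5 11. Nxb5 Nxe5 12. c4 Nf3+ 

  a b c d e f g h
  ─────────────────
8│♜ · · ♛ ♚ ♝ · ♜│8
7│♟ · ♟ · ♟ · ♟ ·│7
6│· ♟ · · · · · ♟│6
5│· ♘ · ♟ · · · ·│5
4│· · ♙ · · · · ·│4
3│· · · · · ♞ · ·│3
2│♙ ♙ · ♙ · ♙ ♙ ♙│2
1│♖ · ♗ · · ♖ ♔ ·│1
  ─────────────────
  a b c d e f g h

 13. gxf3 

  a b c d e f g h
  ─────────────────
8│♜ · · ♛ ♚ ♝ · ♜│8
7│♟ · ♟ · ♟ · ♟ ·│7
6│· ♟ · · · · · ♟│6
5│· ♘ · ♟ · · · ·│5
4│· · ♙ · · · · ·│4
3│· · · · · ♙ · ·│3
2│♙ ♙ · ♙ · ♙ · ♙│2
1│♖ · ♗ · · ♖ ♔ ·│1
  ─────────────────
  a b c d e f g h


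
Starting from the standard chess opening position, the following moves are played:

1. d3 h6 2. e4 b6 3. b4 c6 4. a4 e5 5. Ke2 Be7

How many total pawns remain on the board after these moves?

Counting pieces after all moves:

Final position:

  a b c d e f g h
  ─────────────────
8│♜ ♞ ♝ ♛ ♚ · ♞ ♜│8
7│♟ · · ♟ ♝ ♟ ♟ ·│7
6│· ♟ ♟ · · · · ♟│6
5│· · · · ♟ · · ·│5
4│♙ ♙ · · ♙ · · ·│4
3│· · · ♙ · · · ·│3
2│· · ♙ · ♔ ♙ ♙ ♙│2
1│♖ ♘ ♗ ♕ · ♗ ♘ ♖│1
  ─────────────────
  a b c d e f g h


16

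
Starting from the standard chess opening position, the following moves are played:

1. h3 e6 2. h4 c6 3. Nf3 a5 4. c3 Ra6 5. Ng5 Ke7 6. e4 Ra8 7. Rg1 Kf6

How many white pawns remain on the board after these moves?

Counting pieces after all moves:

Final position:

  a b c d e f g h
  ─────────────────
8│♜ ♞ ♝ ♛ · ♝ ♞ ♜│8
7│· ♟ · ♟ · ♟ ♟ ♟│7
6│· · ♟ · ♟ ♚ · ·│6
5│♟ · · · · · ♘ ·│5
4│· · · · ♙ · · ♙│4
3│· · ♙ · · · · ·│3
2│♙ ♙ · ♙ · ♙ ♙ ·│2
1│♖ ♘ ♗ ♕ ♔ ♗ ♖ ·│1
  ─────────────────
  a b c d e f g h


8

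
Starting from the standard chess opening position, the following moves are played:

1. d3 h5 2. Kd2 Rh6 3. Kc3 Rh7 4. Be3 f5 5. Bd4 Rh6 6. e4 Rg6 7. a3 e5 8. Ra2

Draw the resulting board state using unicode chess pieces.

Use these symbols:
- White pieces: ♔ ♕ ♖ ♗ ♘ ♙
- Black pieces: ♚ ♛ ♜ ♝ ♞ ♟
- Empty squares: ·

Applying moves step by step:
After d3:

♜ ♞ ♝ ♛ ♚ ♝ ♞ ♜
♟ ♟ ♟ ♟ ♟ ♟ ♟ ♟
· · · · · · · ·
· · · · · · · ·
· · · · · · · ·
· · · ♙ · · · ·
♙ ♙ ♙ · ♙ ♙ ♙ ♙
♖ ♘ ♗ ♕ ♔ ♗ ♘ ♖


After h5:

♜ ♞ ♝ ♛ ♚ ♝ ♞ ♜
♟ ♟ ♟ ♟ ♟ ♟ ♟ ·
· · · · · · · ·
· · · · · · · ♟
· · · · · · · ·
· · · ♙ · · · ·
♙ ♙ ♙ · ♙ ♙ ♙ ♙
♖ ♘ ♗ ♕ ♔ ♗ ♘ ♖


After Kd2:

♜ ♞ ♝ ♛ ♚ ♝ ♞ ♜
♟ ♟ ♟ ♟ ♟ ♟ ♟ ·
· · · · · · · ·
· · · · · · · ♟
· · · · · · · ·
· · · ♙ · · · ·
♙ ♙ ♙ ♔ ♙ ♙ ♙ ♙
♖ ♘ ♗ ♕ · ♗ ♘ ♖


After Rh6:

♜ ♞ ♝ ♛ ♚ ♝ ♞ ·
♟ ♟ ♟ ♟ ♟ ♟ ♟ ·
· · · · · · · ♜
· · · · · · · ♟
· · · · · · · ·
· · · ♙ · · · ·
♙ ♙ ♙ ♔ ♙ ♙ ♙ ♙
♖ ♘ ♗ ♕ · ♗ ♘ ♖


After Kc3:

♜ ♞ ♝ ♛ ♚ ♝ ♞ ·
♟ ♟ ♟ ♟ ♟ ♟ ♟ ·
· · · · · · · ♜
· · · · · · · ♟
· · · · · · · ·
· · ♔ ♙ · · · ·
♙ ♙ ♙ · ♙ ♙ ♙ ♙
♖ ♘ ♗ ♕ · ♗ ♘ ♖


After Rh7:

♜ ♞ ♝ ♛ ♚ ♝ ♞ ·
♟ ♟ ♟ ♟ ♟ ♟ ♟ ♜
· · · · · · · ·
· · · · · · · ♟
· · · · · · · ·
· · ♔ ♙ · · · ·
♙ ♙ ♙ · ♙ ♙ ♙ ♙
♖ ♘ ♗ ♕ · ♗ ♘ ♖


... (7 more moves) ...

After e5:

♜ ♞ ♝ ♛ ♚ ♝ ♞ ·
♟ ♟ ♟ ♟ · · ♟ ·
· · · · · · ♜ ·
· · · · ♟ ♟ · ♟
· · · ♗ ♙ · · ·
♙ · ♔ ♙ · · · ·
· ♙ ♙ · · ♙ ♙ ♙
♖ ♘ · ♕ · ♗ ♘ ♖


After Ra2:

♜ ♞ ♝ ♛ ♚ ♝ ♞ ·
♟ ♟ ♟ ♟ · · ♟ ·
· · · · · · ♜ ·
· · · · ♟ ♟ · ♟
· · · ♗ ♙ · · ·
♙ · ♔ ♙ · · · ·
♖ ♙ ♙ · · ♙ ♙ ♙
· ♘ · ♕ · ♗ ♘ ♖



  a b c d e f g h
  ─────────────────
8│♜ ♞ ♝ ♛ ♚ ♝ ♞ ·│8
7│♟ ♟ ♟ ♟ · · ♟ ·│7
6│· · · · · · ♜ ·│6
5│· · · · ♟ ♟ · ♟│5
4│· · · ♗ ♙ · · ·│4
3│♙ · ♔ ♙ · · · ·│3
2│♖ ♙ ♙ · · ♙ ♙ ♙│2
1│· ♘ · ♕ · ♗ ♘ ♖│1
  ─────────────────
  a b c d e f g h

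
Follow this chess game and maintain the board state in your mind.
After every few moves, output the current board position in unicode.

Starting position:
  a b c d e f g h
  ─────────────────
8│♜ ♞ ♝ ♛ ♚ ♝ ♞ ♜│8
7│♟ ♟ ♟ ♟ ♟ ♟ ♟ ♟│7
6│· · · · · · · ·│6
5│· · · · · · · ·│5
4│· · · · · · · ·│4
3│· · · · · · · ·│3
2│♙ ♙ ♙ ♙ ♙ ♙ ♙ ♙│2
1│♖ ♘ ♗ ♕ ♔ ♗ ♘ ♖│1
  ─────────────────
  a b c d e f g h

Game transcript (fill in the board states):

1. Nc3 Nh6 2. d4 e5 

  a b c d e f g h
  ─────────────────
8│♜ ♞ ♝ ♛ ♚ ♝ · ♜│8
7│♟ ♟ ♟ ♟ · ♟ ♟ ♟│7
6│· · · · · · · ♞│6
5│· · · · ♟ · · ·│5
4│· · · ♙ · · · ·│4
3│· · ♘ · · · · ·│3
2│♙ ♙ ♙ · ♙ ♙ ♙ ♙│2
1│♖ · ♗ ♕ ♔ ♗ ♘ ♖│1
  ─────────────────
  a b c d e f g h

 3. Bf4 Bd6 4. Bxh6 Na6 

  a b c d e f g h
  ─────────────────
8│♜ · ♝ ♛ ♚ · · ♜│8
7│♟ ♟ ♟ ♟ · ♟ ♟ ♟│7
6│♞ · · ♝ · · · ♗│6
5│· · · · ♟ · · ·│5
4│· · · ♙ · · · ·│4
3│· · ♘ · · · · ·│3
2│♙ ♙ ♙ · ♙ ♙ ♙ ♙│2
1│♖ · · ♕ ♔ ♗ ♘ ♖│1
  ─────────────────
  a b c d e f g h

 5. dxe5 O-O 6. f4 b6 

  a b c d e f g h
  ─────────────────
8│♜ · ♝ ♛ · ♜ ♚ ·│8
7│♟ · ♟ ♟ · ♟ ♟ ♟│7
6│♞ ♟ · ♝ · · · ♗│6
5│· · · · ♙ · · ·│5
4│· · · · · ♙ · ·│4
3│· · ♘ · · · · ·│3
2│♙ ♙ ♙ · ♙ · ♙ ♙│2
1│♖ · · ♕ ♔ ♗ ♘ ♖│1
  ─────────────────
  a b c d e f g h

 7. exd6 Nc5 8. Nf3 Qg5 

  a b c d e f g h
  ─────────────────
8│♜ · ♝ · · ♜ ♚ ·│8
7│♟ · ♟ ♟ · ♟ ♟ ♟│7
6│· ♟ · ♙ · · · ♗│6
5│· · ♞ · · · ♛ ·│5
4│· · · · · ♙ · ·│4
3│· · ♘ · · ♘ · ·│3
2│♙ ♙ ♙ · ♙ · ♙ ♙│2
1│♖ · · ♕ ♔ ♗ · ♖│1
  ─────────────────
  a b c d e f g h

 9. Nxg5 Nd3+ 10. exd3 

  a b c d e f g h
  ─────────────────
8│♜ · ♝ · · ♜ ♚ ·│8
7│♟ · ♟ ♟ · ♟ ♟ ♟│7
6│· ♟ · ♙ · · · ♗│6
5│· · · · · · ♘ ·│5
4│· · · · · ♙ · ·│4
3│· · ♘ ♙ · · · ·│3
2│♙ ♙ ♙ · · · ♙ ♙│2
1│♖ · · ♕ ♔ ♗ · ♖│1
  ─────────────────
  a b c d e f g h


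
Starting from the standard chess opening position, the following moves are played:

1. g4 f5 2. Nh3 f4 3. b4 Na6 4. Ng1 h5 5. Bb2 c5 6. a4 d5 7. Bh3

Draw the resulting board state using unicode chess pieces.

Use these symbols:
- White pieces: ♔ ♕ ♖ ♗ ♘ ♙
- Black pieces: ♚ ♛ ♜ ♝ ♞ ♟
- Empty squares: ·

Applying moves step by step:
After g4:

♜ ♞ ♝ ♛ ♚ ♝ ♞ ♜
♟ ♟ ♟ ♟ ♟ ♟ ♟ ♟
· · · · · · · ·
· · · · · · · ·
· · · · · · ♙ ·
· · · · · · · ·
♙ ♙ ♙ ♙ ♙ ♙ · ♙
♖ ♘ ♗ ♕ ♔ ♗ ♘ ♖


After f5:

♜ ♞ ♝ ♛ ♚ ♝ ♞ ♜
♟ ♟ ♟ ♟ ♟ · ♟ ♟
· · · · · · · ·
· · · · · ♟ · ·
· · · · · · ♙ ·
· · · · · · · ·
♙ ♙ ♙ ♙ ♙ ♙ · ♙
♖ ♘ ♗ ♕ ♔ ♗ ♘ ♖


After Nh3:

♜ ♞ ♝ ♛ ♚ ♝ ♞ ♜
♟ ♟ ♟ ♟ ♟ · ♟ ♟
· · · · · · · ·
· · · · · ♟ · ·
· · · · · · ♙ ·
· · · · · · · ♘
♙ ♙ ♙ ♙ ♙ ♙ · ♙
♖ ♘ ♗ ♕ ♔ ♗ · ♖


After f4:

♜ ♞ ♝ ♛ ♚ ♝ ♞ ♜
♟ ♟ ♟ ♟ ♟ · ♟ ♟
· · · · · · · ·
· · · · · · · ·
· · · · · ♟ ♙ ·
· · · · · · · ♘
♙ ♙ ♙ ♙ ♙ ♙ · ♙
♖ ♘ ♗ ♕ ♔ ♗ · ♖


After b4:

♜ ♞ ♝ ♛ ♚ ♝ ♞ ♜
♟ ♟ ♟ ♟ ♟ · ♟ ♟
· · · · · · · ·
· · · · · · · ·
· ♙ · · · ♟ ♙ ·
· · · · · · · ♘
♙ · ♙ ♙ ♙ ♙ · ♙
♖ ♘ ♗ ♕ ♔ ♗ · ♖


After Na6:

♜ · ♝ ♛ ♚ ♝ ♞ ♜
♟ ♟ ♟ ♟ ♟ · ♟ ♟
♞ · · · · · · ·
· · · · · · · ·
· ♙ · · · ♟ ♙ ·
· · · · · · · ♘
♙ · ♙ ♙ ♙ ♙ · ♙
♖ ♘ ♗ ♕ ♔ ♗ · ♖


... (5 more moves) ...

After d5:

♜ · ♝ ♛ ♚ ♝ ♞ ♜
♟ ♟ · · ♟ · ♟ ·
♞ · · · · · · ·
· · ♟ ♟ · · · ♟
♙ ♙ · · · ♟ ♙ ·
· · · · · · · ·
· ♗ ♙ ♙ ♙ ♙ · ♙
♖ ♘ · ♕ ♔ ♗ ♘ ♖


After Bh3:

♜ · ♝ ♛ ♚ ♝ ♞ ♜
♟ ♟ · · ♟ · ♟ ·
♞ · · · · · · ·
· · ♟ ♟ · · · ♟
♙ ♙ · · · ♟ ♙ ·
· · · · · · · ♗
· ♗ ♙ ♙ ♙ ♙ · ♙
♖ ♘ · ♕ ♔ · ♘ ♖



  a b c d e f g h
  ─────────────────
8│♜ · ♝ ♛ ♚ ♝ ♞ ♜│8
7│♟ ♟ · · ♟ · ♟ ·│7
6│♞ · · · · · · ·│6
5│· · ♟ ♟ · · · ♟│5
4│♙ ♙ · · · ♟ ♙ ·│4
3│· · · · · · · ♗│3
2│· ♗ ♙ ♙ ♙ ♙ · ♙│2
1│♖ ♘ · ♕ ♔ · ♘ ♖│1
  ─────────────────
  a b c d e f g h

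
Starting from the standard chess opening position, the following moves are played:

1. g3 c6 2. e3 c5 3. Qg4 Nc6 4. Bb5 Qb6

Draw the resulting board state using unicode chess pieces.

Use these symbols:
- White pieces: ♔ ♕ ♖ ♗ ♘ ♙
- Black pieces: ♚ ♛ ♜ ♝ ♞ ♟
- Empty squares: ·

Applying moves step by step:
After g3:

♜ ♞ ♝ ♛ ♚ ♝ ♞ ♜
♟ ♟ ♟ ♟ ♟ ♟ ♟ ♟
· · · · · · · ·
· · · · · · · ·
· · · · · · · ·
· · · · · · ♙ ·
♙ ♙ ♙ ♙ ♙ ♙ · ♙
♖ ♘ ♗ ♕ ♔ ♗ ♘ ♖


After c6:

♜ ♞ ♝ ♛ ♚ ♝ ♞ ♜
♟ ♟ · ♟ ♟ ♟ ♟ ♟
· · ♟ · · · · ·
· · · · · · · ·
· · · · · · · ·
· · · · · · ♙ ·
♙ ♙ ♙ ♙ ♙ ♙ · ♙
♖ ♘ ♗ ♕ ♔ ♗ ♘ ♖


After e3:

♜ ♞ ♝ ♛ ♚ ♝ ♞ ♜
♟ ♟ · ♟ ♟ ♟ ♟ ♟
· · ♟ · · · · ·
· · · · · · · ·
· · · · · · · ·
· · · · ♙ · ♙ ·
♙ ♙ ♙ ♙ · ♙ · ♙
♖ ♘ ♗ ♕ ♔ ♗ ♘ ♖


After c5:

♜ ♞ ♝ ♛ ♚ ♝ ♞ ♜
♟ ♟ · ♟ ♟ ♟ ♟ ♟
· · · · · · · ·
· · ♟ · · · · ·
· · · · · · · ·
· · · · ♙ · ♙ ·
♙ ♙ ♙ ♙ · ♙ · ♙
♖ ♘ ♗ ♕ ♔ ♗ ♘ ♖


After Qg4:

♜ ♞ ♝ ♛ ♚ ♝ ♞ ♜
♟ ♟ · ♟ ♟ ♟ ♟ ♟
· · · · · · · ·
· · ♟ · · · · ·
· · · · · · ♕ ·
· · · · ♙ · ♙ ·
♙ ♙ ♙ ♙ · ♙ · ♙
♖ ♘ ♗ · ♔ ♗ ♘ ♖


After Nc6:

♜ · ♝ ♛ ♚ ♝ ♞ ♜
♟ ♟ · ♟ ♟ ♟ ♟ ♟
· · ♞ · · · · ·
· · ♟ · · · · ·
· · · · · · ♕ ·
· · · · ♙ · ♙ ·
♙ ♙ ♙ ♙ · ♙ · ♙
♖ ♘ ♗ · ♔ ♗ ♘ ♖


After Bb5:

♜ · ♝ ♛ ♚ ♝ ♞ ♜
♟ ♟ · ♟ ♟ ♟ ♟ ♟
· · ♞ · · · · ·
· ♗ ♟ · · · · ·
· · · · · · ♕ ·
· · · · ♙ · ♙ ·
♙ ♙ ♙ ♙ · ♙ · ♙
♖ ♘ ♗ · ♔ · ♘ ♖


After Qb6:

♜ · ♝ · ♚ ♝ ♞ ♜
♟ ♟ · ♟ ♟ ♟ ♟ ♟
· ♛ ♞ · · · · ·
· ♗ ♟ · · · · ·
· · · · · · ♕ ·
· · · · ♙ · ♙ ·
♙ ♙ ♙ ♙ · ♙ · ♙
♖ ♘ ♗ · ♔ · ♘ ♖



  a b c d e f g h
  ─────────────────
8│♜ · ♝ · ♚ ♝ ♞ ♜│8
7│♟ ♟ · ♟ ♟ ♟ ♟ ♟│7
6│· ♛ ♞ · · · · ·│6
5│· ♗ ♟ · · · · ·│5
4│· · · · · · ♕ ·│4
3│· · · · ♙ · ♙ ·│3
2│♙ ♙ ♙ ♙ · ♙ · ♙│2
1│♖ ♘ ♗ · ♔ · ♘ ♖│1
  ─────────────────
  a b c d e f g h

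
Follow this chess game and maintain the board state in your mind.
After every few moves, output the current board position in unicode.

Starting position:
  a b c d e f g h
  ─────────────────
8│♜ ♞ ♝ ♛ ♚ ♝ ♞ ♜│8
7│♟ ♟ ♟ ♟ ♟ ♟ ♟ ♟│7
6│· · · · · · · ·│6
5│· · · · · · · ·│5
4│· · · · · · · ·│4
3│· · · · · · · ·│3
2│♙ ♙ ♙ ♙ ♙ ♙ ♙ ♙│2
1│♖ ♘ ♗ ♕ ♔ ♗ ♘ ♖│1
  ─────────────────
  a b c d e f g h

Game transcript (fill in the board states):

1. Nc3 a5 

  a b c d e f g h
  ─────────────────
8│♜ ♞ ♝ ♛ ♚ ♝ ♞ ♜│8
7│· ♟ ♟ ♟ ♟ ♟ ♟ ♟│7
6│· · · · · · · ·│6
5│♟ · · · · · · ·│5
4│· · · · · · · ·│4
3│· · ♘ · · · · ·│3
2│♙ ♙ ♙ ♙ ♙ ♙ ♙ ♙│2
1│♖ · ♗ ♕ ♔ ♗ ♘ ♖│1
  ─────────────────
  a b c d e f g h

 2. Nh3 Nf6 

  a b c d e f g h
  ─────────────────
8│♜ ♞ ♝ ♛ ♚ ♝ · ♜│8
7│· ♟ ♟ ♟ ♟ ♟ ♟ ♟│7
6│· · · · · ♞ · ·│6
5│♟ · · · · · · ·│5
4│· · · · · · · ·│4
3│· · ♘ · · · · ♘│3
2│♙ ♙ ♙ ♙ ♙ ♙ ♙ ♙│2
1│♖ · ♗ ♕ ♔ ♗ · ♖│1
  ─────────────────
  a b c d e f g h

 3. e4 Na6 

  a b c d e f g h
  ─────────────────
8│♜ · ♝ ♛ ♚ ♝ · ♜│8
7│· ♟ ♟ ♟ ♟ ♟ ♟ ♟│7
6│♞ · · · · ♞ · ·│6
5│♟ · · · · · · ·│5
4│· · · · ♙ · · ·│4
3│· · ♘ · · · · ♘│3
2│♙ ♙ ♙ ♙ · ♙ ♙ ♙│2
1│♖ · ♗ ♕ ♔ ♗ · ♖│1
  ─────────────────
  a b c d e f g h

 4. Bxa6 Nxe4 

  a b c d e f g h
  ─────────────────
8│♜ · ♝ ♛ ♚ ♝ · ♜│8
7│· ♟ ♟ ♟ ♟ ♟ ♟ ♟│7
6│♗ · · · · · · ·│6
5│♟ · · · · · · ·│5
4│· · · · ♞ · · ·│4
3│· · ♘ · · · · ♘│3
2│♙ ♙ ♙ ♙ · ♙ ♙ ♙│2
1│♖ · ♗ ♕ ♔ · · ♖│1
  ─────────────────
  a b c d e f g h

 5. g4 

  a b c d e f g h
  ─────────────────
8│♜ · ♝ ♛ ♚ ♝ · ♜│8
7│· ♟ ♟ ♟ ♟ ♟ ♟ ♟│7
6│♗ · · · · · · ·│6
5│♟ · · · · · · ·│5
4│· · · · ♞ · ♙ ·│4
3│· · ♘ · · · · ♘│3
2│♙ ♙ ♙ ♙ · ♙ · ♙│2
1│♖ · ♗ ♕ ♔ · · ♖│1
  ─────────────────
  a b c d e f g h
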